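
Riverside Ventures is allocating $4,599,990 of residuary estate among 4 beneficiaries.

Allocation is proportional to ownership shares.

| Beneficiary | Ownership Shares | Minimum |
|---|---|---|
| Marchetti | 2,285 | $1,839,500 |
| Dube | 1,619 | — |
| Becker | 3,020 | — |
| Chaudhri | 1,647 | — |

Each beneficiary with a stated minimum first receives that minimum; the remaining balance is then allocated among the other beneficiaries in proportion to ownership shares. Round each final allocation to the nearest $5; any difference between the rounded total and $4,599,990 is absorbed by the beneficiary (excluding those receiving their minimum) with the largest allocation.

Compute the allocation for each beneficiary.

Marchetti: $1,839,500 · Dube: $710,980 · Becker: $1,326,230 · Chaudhri: $723,280

Minimums first: Marchetti $1,839,500. Residual $2,760,490.
Residual split over remaining ownership shares 6,286: Dube 710,982.07 → $710,980; Becker 1,326,229.69 → $1,326,230; Chaudhri 723,278.24 → $723,280.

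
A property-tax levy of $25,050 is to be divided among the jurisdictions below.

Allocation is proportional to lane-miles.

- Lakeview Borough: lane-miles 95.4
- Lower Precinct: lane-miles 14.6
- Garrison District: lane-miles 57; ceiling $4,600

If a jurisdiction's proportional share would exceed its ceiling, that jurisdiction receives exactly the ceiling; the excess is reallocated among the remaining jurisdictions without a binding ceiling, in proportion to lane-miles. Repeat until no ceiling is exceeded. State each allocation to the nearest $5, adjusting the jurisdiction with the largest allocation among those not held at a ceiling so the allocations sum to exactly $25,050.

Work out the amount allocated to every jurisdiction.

Lakeview Borough: $17,735 · Lower Precinct: $2,715 · Garrison District: $4,600

Total lane-miles = 167.
Unconstrained shares: Lakeview Borough 14,310.00; Lower Precinct 2,190.00; Garrison District 8,550.00.
Cap binds for Garrison District ($4,600); remaining pool $20,450 reallocated over remaining lane-miles 110.
Redistributed shares: Lakeview Borough 17,735.73 → $17,735; Lower Precinct 2,714.27 → $2,715.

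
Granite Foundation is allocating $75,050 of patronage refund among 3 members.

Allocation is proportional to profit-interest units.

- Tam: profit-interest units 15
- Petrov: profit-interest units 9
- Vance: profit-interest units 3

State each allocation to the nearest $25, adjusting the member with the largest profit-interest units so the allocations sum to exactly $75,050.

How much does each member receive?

Tam: $41,675 | Petrov: $25,025 | Vance: $8,350

Combined profit-interest units = 27.
Proportional shares: Tam 15/27 × $75,050 = 41,694.44; Petrov 9/27 × $75,050 = 25,016.67; Vance 3/27 × $75,050 = 8,338.89.
Rounded to nearest $25: Tam $41,700; Petrov $25,025; Vance $8,350. Sum = $75,075.
Difference $75,050 − $75,075 = −$25 applied to largest profit-interest units (Tam): Tam becomes $41,675.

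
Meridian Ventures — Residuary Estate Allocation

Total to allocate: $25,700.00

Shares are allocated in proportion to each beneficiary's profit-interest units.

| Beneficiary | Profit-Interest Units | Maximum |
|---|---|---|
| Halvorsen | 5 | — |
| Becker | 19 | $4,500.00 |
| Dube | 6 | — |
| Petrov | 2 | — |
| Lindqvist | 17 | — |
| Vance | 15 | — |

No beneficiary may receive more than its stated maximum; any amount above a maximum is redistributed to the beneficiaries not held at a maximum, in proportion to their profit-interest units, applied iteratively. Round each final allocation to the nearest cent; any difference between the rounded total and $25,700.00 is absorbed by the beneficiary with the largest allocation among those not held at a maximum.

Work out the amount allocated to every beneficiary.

Total profit-interest units = 64.
Pro-rata shares before constraints: Halvorsen 2,007.8125; Becker 7,629.6875; Dube 2,409.3750; Petrov 803.1250; Lindqvist 6,826.5625; Vance 6,023.4375.
Capped: Becker ($4,500.00); residual $21,200.00 reallocated over remaining profit-interest units 45.
Redistributed shares: Halvorsen 2,355.5556 → $2,355.56; Dube 2,826.6667 → $2,826.67; Petrov 942.2222 → $942.22; Lindqvist 8,008.8889 → $8,008.89; Vance 7,066.6667 → $7,066.67.
Rounding difference −$0.01 applied to Lindqvist → $8,008.88.

Halvorsen: $2,355.56 · Becker: $4,500.00 · Dube: $2,826.67 · Petrov: $942.22 · Lindqvist: $8,008.88 · Vance: $7,066.67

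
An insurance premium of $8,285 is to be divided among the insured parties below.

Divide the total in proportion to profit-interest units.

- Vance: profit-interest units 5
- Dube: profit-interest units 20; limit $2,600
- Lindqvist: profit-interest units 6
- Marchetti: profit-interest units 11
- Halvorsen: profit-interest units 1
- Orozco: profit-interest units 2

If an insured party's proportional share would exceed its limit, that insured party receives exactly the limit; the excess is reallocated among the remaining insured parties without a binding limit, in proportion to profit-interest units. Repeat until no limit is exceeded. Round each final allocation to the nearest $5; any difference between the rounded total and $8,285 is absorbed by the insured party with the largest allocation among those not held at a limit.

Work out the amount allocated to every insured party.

Vance: $1,135; Dube: $2,600; Lindqvist: $1,365; Marchetti: $2,505; Halvorsen: $225; Orozco: $455

Combined profit-interest units = 45.
Proportional shares (ignoring caps): Vance 920.56; Dube 3,682.22; Lindqvist 1,104.67; Marchetti 2,025.22; Halvorsen 184.11; Orozco 368.22.
Capped: Dube ($2,600); balance $5,685 reallocated over remaining profit-interest units 25.
Redistributed shares: Vance 1,137.00 → $1,135; Lindqvist 1,364.40 → $1,365; Marchetti 2,501.40 → $2,500; Halvorsen 227.40 → $225; Orozco 454.80 → $455.
Rounding difference +$5 applied to Marchetti → $2,505.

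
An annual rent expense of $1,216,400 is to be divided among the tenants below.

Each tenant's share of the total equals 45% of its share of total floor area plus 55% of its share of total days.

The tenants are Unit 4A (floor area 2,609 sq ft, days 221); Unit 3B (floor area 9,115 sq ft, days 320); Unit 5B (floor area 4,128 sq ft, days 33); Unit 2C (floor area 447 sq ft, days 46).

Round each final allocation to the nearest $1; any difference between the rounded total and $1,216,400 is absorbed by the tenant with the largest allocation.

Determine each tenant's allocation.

Unit 4A: $326,093 · Unit 3B: $651,416 · Unit 5B: $174,242 · Unit 2C: $64,649

Floor area total 16,299; days total 620.
Composite weights (45% floor area + 55% days): Unit 4A 0.2681; Unit 3B 0.5355; Unit 5B 0.1432; Unit 2C 0.0531.
Unrounded shares: Unit 4A 326,093.02; Unit 3B 651,415.66; Unit 5B 174,242.46; Unit 2C 64,648.86.
Rounded to nearest $1: Unit 4A $326,093; Unit 3B $651,416; Unit 5B $174,242; Unit 2C $64,649. Sum = $1,216,400.
No rounding difference to absorb.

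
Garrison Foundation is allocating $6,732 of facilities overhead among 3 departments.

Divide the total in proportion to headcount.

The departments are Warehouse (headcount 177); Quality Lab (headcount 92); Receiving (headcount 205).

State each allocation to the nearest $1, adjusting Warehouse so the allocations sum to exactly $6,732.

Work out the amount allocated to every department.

Warehouse: $2,513; Quality Lab: $1,307; Receiving: $2,912

Total headcount = 474.
Proportional shares: Warehouse 177/474 × $6,732 = 2,513.85; Quality Lab 92/474 × $6,732 = 1,306.63; Receiving 205/474 × $6,732 = 2,911.52.
After rounding ($1): Warehouse $2,514; Quality Lab $1,307; Receiving $2,912. Sum = $6,733.
Difference $6,732 − $6,733 = −$1 applied to Warehouse: Warehouse becomes $2,513.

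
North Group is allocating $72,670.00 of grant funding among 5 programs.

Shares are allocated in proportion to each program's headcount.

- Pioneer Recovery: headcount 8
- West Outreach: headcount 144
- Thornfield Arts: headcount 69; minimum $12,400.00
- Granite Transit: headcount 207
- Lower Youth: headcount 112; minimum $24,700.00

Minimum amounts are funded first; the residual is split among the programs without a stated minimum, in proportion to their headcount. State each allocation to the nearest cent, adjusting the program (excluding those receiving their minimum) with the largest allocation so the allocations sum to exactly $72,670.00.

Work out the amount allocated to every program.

Pioneer Recovery: $792.65 · West Outreach: $14,267.63 · Thornfield Arts: $12,400.00 · Granite Transit: $20,509.72 · Lower Youth: $24,700.00

Fund the minimums — Thornfield Arts $12,400.00; Lower Youth $24,700.00. Remaining pool $35,570.00.
Remaining pool split over remaining headcount 359: Pioneer Recovery 792.6462 → $792.65; West Outreach 14,267.6323 → $14,267.63; Granite Transit 20,509.7214 → $20,509.72.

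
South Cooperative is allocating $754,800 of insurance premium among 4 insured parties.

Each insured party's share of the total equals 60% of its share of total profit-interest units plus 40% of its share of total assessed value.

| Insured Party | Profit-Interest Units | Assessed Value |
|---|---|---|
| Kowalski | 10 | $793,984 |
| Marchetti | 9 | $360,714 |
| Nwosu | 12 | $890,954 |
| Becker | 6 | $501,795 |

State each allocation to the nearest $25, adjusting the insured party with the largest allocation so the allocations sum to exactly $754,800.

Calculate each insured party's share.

Kowalski: $216,500; Marchetti: $152,900; Nwosu: $252,500; Becker: $132,900

Totals — profit-interest units 37, assessed value 2,547,447.
Composite weights (60% profit-interest units + 40% assessed value): Kowalski 0.2868; Marchetti 0.2026; Nwosu 0.3345; Becker 0.1761.
Unrounded shares: Kowalski 216,501.92; Marchetti 152,911.34; Nwosu 252,474.67; Becker 132,912.07.
At nearest $25: Kowalski $216,500; Marchetti $152,900; Nwosu $252,475; Becker $132,900. Sum = $754,775.
Difference $754,800 − $754,775 = +$25 applied to largest allocation (Nwosu): Nwosu becomes $252,500.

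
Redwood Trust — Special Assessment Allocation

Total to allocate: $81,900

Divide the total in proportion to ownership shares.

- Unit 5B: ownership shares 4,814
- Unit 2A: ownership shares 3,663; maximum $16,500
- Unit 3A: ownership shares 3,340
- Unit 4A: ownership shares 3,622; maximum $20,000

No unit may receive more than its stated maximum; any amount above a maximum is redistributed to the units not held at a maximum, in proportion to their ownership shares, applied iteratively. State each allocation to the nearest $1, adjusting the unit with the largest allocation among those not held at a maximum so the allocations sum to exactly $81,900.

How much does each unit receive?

Unit 5B: $26,803 · Unit 2A: $16,500 · Unit 3A: $18,597 · Unit 4A: $20,000

Combined ownership shares = 15,439.
Proportional shares (ignoring caps): Unit 5B 25,537.06; Unit 2A 19,431.29; Unit 3A 17,717.86; Unit 4A 19,213.80.
Capped: Unit 2A ($16,500); residual $65,400 reallocated over remaining ownership shares 11,776.
Capped: Unit 4A ($20,000); residual $45,400 reallocated over remaining ownership shares 8,154.
Remaining shares: Unit 5B 26,803.48 → $26,803; Unit 3A 18,596.52 → $18,597.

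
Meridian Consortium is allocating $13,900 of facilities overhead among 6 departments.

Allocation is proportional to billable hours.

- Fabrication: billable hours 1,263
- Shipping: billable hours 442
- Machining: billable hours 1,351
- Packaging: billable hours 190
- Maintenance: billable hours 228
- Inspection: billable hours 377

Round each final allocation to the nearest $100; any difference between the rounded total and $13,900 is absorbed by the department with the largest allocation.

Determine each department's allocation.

Total billable hours = 3,851.
Proportional shares: Fabrication 1,263/3,851 × $13,900 = 4,558.74; Shipping 442/3,851 × $13,900 = 1,595.38; Machining 1,351/3,851 × $13,900 = 4,876.37; Packaging 190/3,851 × $13,900 = 685.80; Maintenance 228/3,851 × $13,900 = 822.96; Inspection 377/3,851 × $13,900 = 1,360.76.
After rounding ($100): Fabrication $4,600; Shipping $1,600; Machining $4,900; Packaging $700; Maintenance $800; Inspection $1,400. Sum = $14,000.
Difference $13,900 − $14,000 = −$100 applied to largest allocation (Machining): Machining becomes $4,800.

Fabrication: $4,600; Shipping: $1,600; Machining: $4,800; Packaging: $700; Maintenance: $800; Inspection: $1,400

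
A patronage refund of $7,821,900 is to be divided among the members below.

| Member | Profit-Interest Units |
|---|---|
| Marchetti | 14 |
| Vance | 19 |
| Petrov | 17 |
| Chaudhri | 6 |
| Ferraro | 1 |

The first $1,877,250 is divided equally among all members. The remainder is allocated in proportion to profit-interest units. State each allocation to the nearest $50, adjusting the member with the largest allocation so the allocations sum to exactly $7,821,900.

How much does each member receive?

First tranche $1,877,250 split equally: $375,450 each.
Remainder $5,944,650 by profit-interest units (total 57): Marchetti 1,460,089.47 → $1,460,100; Vance 1,981,550.00 → $1,981,550; Petrov 1,772,965.79 → $1,772,950; Chaudhri 625,752.63 → $625,750; Ferraro 104,292.11 → $104,300.
Totals: Marchetti $375,450 + $1,460,100 = $1,835,550; Vance $375,450 + $1,981,550 = $2,357,000; Petrov $375,450 + $1,772,950 = $2,148,400; Chaudhri $375,450 + $625,750 = $1,001,200; Ferraro $375,450 + $104,300 = $479,750.

Marchetti: $1,835,550 | Vance: $2,357,000 | Petrov: $2,148,400 | Chaudhri: $1,001,200 | Ferraro: $479,750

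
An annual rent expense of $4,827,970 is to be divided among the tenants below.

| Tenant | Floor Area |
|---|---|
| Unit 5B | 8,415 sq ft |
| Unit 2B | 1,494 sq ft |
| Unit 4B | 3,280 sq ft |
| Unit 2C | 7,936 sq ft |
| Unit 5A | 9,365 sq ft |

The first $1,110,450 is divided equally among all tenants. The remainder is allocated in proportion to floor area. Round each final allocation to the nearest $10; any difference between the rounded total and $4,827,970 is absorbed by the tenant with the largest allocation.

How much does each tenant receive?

Unit 5B: $1,248,100 | Unit 2B: $404,250 | Unit 4B: $622,010 | Unit 2C: $1,189,690 | Unit 5A: $1,363,920

First tranche $1,110,450 split equally: $222,090 each.
Remainder $3,717,520 by floor area (total 30,490): Unit 5B 1,026,006.26 → $1,026,010; Unit 2B 182,157.26 → $182,160; Unit 4B 399,916.88 → $399,920; Unit 2C 967,603.76 → $967,600; Unit 5A 1,141,835.84 → $1,141,840.
Rounding difference −$10 on remainder applied to Unit 5A.
Totals: Unit 5B $222,090 + $1,026,010 = $1,248,100; Unit 2B $222,090 + $182,160 = $404,250; Unit 4B $222,090 + $399,920 = $622,010; Unit 2C $222,090 + $967,600 = $1,189,690; Unit 5A $222,090 + $1,141,830 = $1,363,920.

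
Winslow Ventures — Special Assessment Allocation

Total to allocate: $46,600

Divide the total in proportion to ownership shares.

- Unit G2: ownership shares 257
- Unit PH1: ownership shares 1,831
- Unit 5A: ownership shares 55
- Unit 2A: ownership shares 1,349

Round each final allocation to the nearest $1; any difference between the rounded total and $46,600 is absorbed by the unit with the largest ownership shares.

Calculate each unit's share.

Ownership shares total: 257 + 1,831 + 55 + 1,349 = 3,492.
Unrounded shares: Unit G2 3,429.61; Unit PH1 24,434.31; Unit 5A 733.96; Unit 2A 18,002.12.
After rounding ($1): Unit G2 $3,430; Unit PH1 $24,434; Unit 5A $734; Unit 2A $18,002. Sum = $46,600.
No rounding difference to absorb.

Unit G2: $3,430 | Unit PH1: $24,434 | Unit 5A: $734 | Unit 2A: $18,002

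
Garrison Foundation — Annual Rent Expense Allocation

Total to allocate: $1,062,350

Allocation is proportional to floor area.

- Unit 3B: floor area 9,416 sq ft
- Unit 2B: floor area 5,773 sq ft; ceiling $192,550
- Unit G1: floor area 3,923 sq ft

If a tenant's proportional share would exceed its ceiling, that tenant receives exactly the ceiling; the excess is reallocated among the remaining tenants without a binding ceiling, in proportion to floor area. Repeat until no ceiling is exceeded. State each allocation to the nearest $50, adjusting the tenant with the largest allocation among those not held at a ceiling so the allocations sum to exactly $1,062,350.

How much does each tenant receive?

Floor area total: 19,112.
Pro-rata shares before constraints: Unit 3B 523,393.03; Unit 2B 320,895.07; Unit G1 218,061.90.
Cap binds for Unit 2B ($192,550); remaining pool $869,800 reallocated over remaining floor area 13,339.
Shares after redistribution: Unit 3B 613,991.81 → $614,000; Unit G1 255,808.19 → $255,800.

Unit 3B: $614,000; Unit 2B: $192,550; Unit G1: $255,800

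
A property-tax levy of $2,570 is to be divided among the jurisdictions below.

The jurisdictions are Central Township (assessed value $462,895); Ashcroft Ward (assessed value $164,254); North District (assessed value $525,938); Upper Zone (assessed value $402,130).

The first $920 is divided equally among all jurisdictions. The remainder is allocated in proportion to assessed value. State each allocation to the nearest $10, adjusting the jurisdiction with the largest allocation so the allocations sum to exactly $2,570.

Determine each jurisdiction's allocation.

Central Township: $720; Ashcroft Ward: $400; North District: $790; Upper Zone: $660

Equal tier: $920 ÷ 4 = $230 apiece.
Remainder $1,650 by assessed value (total 1,555,217): Central Township 491.11 → $490; Ashcroft Ward 174.26 → $170; North District 557.99 → $560; Upper Zone 426.64 → $430.
Totals: Central Township $230 + $490 = $720; Ashcroft Ward $230 + $170 = $400; North District $230 + $560 = $790; Upper Zone $230 + $430 = $660.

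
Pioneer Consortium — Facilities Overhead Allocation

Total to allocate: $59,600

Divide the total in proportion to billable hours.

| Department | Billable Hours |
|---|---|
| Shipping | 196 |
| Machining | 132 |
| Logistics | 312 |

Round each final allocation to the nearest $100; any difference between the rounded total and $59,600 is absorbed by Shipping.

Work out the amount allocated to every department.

Billable hours total: 640.
Raw shares: Shipping 196/640 × $59,600 = 18,252.50; Machining 132/640 × $59,600 = 12,292.50; Logistics 312/640 × $59,600 = 29,055.00.
After rounding ($100): Shipping $18,300; Machining $12,300; Logistics $29,100. Sum = $59,700.
Difference $59,600 − $59,700 = −$100 applied to Shipping: Shipping becomes $18,200.

Shipping: $18,200; Machining: $12,300; Logistics: $29,100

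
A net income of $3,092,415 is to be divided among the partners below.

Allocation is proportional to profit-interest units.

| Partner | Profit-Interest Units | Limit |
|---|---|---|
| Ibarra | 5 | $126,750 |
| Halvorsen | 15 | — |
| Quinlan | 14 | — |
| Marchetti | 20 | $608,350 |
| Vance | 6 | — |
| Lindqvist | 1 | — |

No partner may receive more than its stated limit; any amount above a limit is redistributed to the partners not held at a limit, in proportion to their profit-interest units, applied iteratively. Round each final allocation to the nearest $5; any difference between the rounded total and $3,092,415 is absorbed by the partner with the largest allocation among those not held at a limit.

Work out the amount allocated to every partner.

Profit-interest units total: 61.
Proportional shares (ignoring caps): Ibarra 253,476.64; Halvorsen 760,429.92; Quinlan 709,734.59; Marchetti 1,013,906.56; Vance 304,171.97; Lindqvist 50,695.33.
Held at cap: Ibarra ($126,750), Marchetti ($608,350); remaining pool $2,357,315 reallocated over remaining profit-interest units 36.
Remaining shares: Halvorsen 982,214.58 → $982,215; Quinlan 916,733.61 → $916,735; Vance 392,885.83 → $392,885; Lindqvist 65,480.97 → $65,480.

Ibarra: $126,750 · Halvorsen: $982,215 · Quinlan: $916,735 · Marchetti: $608,350 · Vance: $392,885 · Lindqvist: $65,480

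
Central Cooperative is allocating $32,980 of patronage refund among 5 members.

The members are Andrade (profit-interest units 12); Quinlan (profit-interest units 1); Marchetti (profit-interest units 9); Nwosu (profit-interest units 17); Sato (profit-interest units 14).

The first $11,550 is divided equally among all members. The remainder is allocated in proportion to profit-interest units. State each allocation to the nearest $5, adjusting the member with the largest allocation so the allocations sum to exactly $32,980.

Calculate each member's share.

First tranche $11,550 split equally: $2,310 each.
Remainder $21,430 by profit-interest units (total 53): Andrade 4,852.08 → $4,850; Quinlan 404.34 → $405; Marchetti 3,639.06 → $3,640; Nwosu 6,873.77 → $6,875; Sato 5,660.75 → $5,660.
Totals: Andrade $2,310 + $4,850 = $7,160; Quinlan $2,310 + $405 = $2,715; Marchetti $2,310 + $3,640 = $5,950; Nwosu $2,310 + $6,875 = $9,185; Sato $2,310 + $5,660 = $7,970.

Andrade: $7,160; Quinlan: $2,715; Marchetti: $5,950; Nwosu: $9,185; Sato: $7,970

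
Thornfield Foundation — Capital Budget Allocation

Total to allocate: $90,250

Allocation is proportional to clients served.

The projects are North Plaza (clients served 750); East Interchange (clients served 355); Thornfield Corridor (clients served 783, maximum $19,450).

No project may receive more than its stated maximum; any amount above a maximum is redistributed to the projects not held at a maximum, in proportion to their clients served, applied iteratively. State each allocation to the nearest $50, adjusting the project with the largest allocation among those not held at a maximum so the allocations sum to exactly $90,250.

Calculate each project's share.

Total clients served = 1,888.
Pro-rata shares before constraints: North Plaza 35,851.43; East Interchange 16,969.68; Thornfield Corridor 37,428.89.
Held at cap: Thornfield Corridor ($19,450); balance $70,800 reallocated over remaining clients served 1,105.
Shares after redistribution: North Plaza 48,054.30 → $48,050; East Interchange 22,745.70 → $22,750.

North Plaza: $48,050; East Interchange: $22,750; Thornfield Corridor: $19,450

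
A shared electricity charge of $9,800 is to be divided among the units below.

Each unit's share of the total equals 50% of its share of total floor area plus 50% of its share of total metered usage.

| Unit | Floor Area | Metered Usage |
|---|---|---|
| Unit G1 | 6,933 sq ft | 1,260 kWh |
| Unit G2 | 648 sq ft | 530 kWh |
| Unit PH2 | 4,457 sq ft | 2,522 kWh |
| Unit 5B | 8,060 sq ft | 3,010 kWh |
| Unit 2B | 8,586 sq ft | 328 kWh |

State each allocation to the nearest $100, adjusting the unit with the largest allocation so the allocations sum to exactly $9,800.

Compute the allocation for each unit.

Totals — floor area 28,684, metered usage 7,650.
Blended shares (50% floor area + 50% metered usage): Unit G1 0.2032; Unit G2 0.0459; Unit PH2 0.2425; Unit 5B 0.3372; Unit 2B 0.1711.
Raw shares: Unit G1 1,991.40; Unit G2 450.17; Unit PH2 2,376.77; Unit 5B 3,304.84; Unit 2B 1,676.81.
After rounding ($100): Unit G1 $2,000; Unit G2 $500; Unit PH2 $2,400; Unit 5B $3,300; Unit 2B $1,700. Sum = $9,900.
Difference $9,800 − $9,900 = −$100 applied to largest allocation (Unit 5B): Unit 5B becomes $3,200.

Unit G1: $2,000 | Unit G2: $500 | Unit PH2: $2,400 | Unit 5B: $3,200 | Unit 2B: $1,700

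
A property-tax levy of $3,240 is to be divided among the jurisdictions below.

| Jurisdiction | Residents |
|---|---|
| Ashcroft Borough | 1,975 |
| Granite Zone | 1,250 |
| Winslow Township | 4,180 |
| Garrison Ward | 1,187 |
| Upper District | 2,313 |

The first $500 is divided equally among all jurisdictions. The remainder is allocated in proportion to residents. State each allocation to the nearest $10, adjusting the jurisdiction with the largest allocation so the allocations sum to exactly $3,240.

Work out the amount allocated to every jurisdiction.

Ashcroft Borough: $600 · Granite Zone: $410 · Winslow Township: $1,150 · Garrison Ward: $400 · Upper District: $680

$500 shared equally gives $100 per jurisdiction.
Remainder $2,740 by residents (total 10,905): Ashcroft Borough 496.24 → $500; Granite Zone 314.08 → $310; Winslow Township 1,050.27 → $1,050; Garrison Ward 298.25 → $300; Upper District 581.17 → $580.
Totals: Ashcroft Borough $100 + $500 = $600; Granite Zone $100 + $310 = $410; Winslow Township $100 + $1,050 = $1,150; Garrison Ward $100 + $300 = $400; Upper District $100 + $580 = $680.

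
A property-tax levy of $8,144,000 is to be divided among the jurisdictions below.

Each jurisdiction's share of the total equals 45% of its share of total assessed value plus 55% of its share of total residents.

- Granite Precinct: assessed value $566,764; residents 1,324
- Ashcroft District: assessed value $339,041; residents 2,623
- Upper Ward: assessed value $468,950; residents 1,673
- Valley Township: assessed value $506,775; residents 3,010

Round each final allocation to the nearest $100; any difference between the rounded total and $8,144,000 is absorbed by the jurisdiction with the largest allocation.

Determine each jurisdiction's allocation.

Assessed value total 1,881,530; residents total 8,630.
Composite weights (45% assessed value + 55% residents): Granite Precinct 0.2199; Ashcroft District 0.2483; Upper Ward 0.2188; Valley Township 0.3130.
Proportional shares: Granite Precinct 1,791,120.91; Ashcroft District 2,021,783.01; Upper Ward 1,781,741.40; Valley Township 2,549,354.68.
At nearest $100: Granite Precinct $1,791,100; Ashcroft District $2,021,800; Upper Ward $1,781,700; Valley Township $2,549,400. Sum = $8,144,000.
No rounding difference to absorb.

Granite Precinct: $1,791,100 | Ashcroft District: $2,021,800 | Upper Ward: $1,781,700 | Valley Township: $2,549,400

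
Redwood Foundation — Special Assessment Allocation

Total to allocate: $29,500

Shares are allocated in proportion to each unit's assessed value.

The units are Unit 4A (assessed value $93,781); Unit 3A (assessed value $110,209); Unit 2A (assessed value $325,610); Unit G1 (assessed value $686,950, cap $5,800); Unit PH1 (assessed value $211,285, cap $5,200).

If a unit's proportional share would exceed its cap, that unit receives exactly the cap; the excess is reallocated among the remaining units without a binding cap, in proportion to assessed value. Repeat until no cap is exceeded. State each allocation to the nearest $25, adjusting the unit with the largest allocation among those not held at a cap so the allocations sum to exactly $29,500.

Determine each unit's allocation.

Total assessed value = 1,427,835.
Unconstrained shares: Unit 4A 1,937.58; Unit 3A 2,276.99; Unit 2A 6,727.31; Unit G1 14,192.83; Unit PH1 4,365.29.
Held at cap: Unit G1 ($5,800); residual $23,700 reallocated over remaining assessed value 740,885.
Held at cap: Unit PH1 ($5,200); residual $18,500 reallocated over remaining assessed value 529,600.
Remaining shares: Unit 4A 3,275.96 → $3,275; Unit 3A 3,849.82 → $3,850; Unit 2A 11,374.22 → $11,375.

Unit 4A: $3,275 | Unit 3A: $3,850 | Unit 2A: $11,375 | Unit G1: $5,800 | Unit PH1: $5,200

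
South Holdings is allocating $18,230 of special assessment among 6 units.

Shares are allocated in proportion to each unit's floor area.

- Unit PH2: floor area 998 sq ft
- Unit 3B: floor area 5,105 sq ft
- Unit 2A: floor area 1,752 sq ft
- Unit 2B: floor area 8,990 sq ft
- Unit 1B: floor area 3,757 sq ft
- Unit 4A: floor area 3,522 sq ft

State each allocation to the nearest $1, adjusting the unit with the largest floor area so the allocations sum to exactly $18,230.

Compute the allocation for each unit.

Unit PH2: $754; Unit 3B: $3,858; Unit 2A: $1,324; Unit 2B: $6,793; Unit 1B: $2,839; Unit 4A: $2,662

Combined floor area = 998 + 5,105 + 1,752 + 8,990 + 3,757 + 3,522 = 24,124.
Raw shares: Unit PH2 754.17; Unit 3B 3,857.74; Unit 2A 1,323.95; Unit 2B 6,793.55; Unit 1B 2,839.09; Unit 4A 2,661.501.
Rounded to nearest $1: Unit PH2 $754; Unit 3B $3,858; Unit 2A $1,324; Unit 2B $6,794; Unit 1B $2,839; Unit 4A $2,662. Sum = $18,231.
Difference $18,230 − $18,231 = −$1 applied to largest floor area (Unit 2B): Unit 2B becomes $6,793.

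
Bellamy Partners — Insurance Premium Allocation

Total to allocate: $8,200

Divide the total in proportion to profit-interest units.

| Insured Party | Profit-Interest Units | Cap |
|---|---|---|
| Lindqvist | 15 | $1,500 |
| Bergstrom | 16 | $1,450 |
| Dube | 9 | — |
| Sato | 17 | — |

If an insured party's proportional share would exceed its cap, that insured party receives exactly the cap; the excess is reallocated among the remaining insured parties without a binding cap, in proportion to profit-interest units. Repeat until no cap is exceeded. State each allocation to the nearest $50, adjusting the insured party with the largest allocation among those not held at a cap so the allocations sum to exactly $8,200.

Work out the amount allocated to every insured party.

Lindqvist: $1,500 · Bergstrom: $1,450 · Dube: $1,800 · Sato: $3,450

Total profit-interest units = 57.
Proportional shares (ignoring caps): Lindqvist 2,157.89; Bergstrom 2,301.75; Dube 1,294.74; Sato 2,445.61.
Capped: Lindqvist ($1,500), Bergstrom ($1,450); residual $5,250 reallocated over remaining profit-interest units 26.
Redistributed shares: Dube 1,817.31 → $1,800; Sato 3,432.69 → $3,450.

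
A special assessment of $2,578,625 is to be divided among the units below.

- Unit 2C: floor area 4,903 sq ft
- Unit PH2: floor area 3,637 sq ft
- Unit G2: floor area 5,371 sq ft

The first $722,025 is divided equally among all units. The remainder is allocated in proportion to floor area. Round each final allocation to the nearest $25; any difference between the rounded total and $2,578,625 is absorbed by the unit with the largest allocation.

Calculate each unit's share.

First tranche $722,025 split equally: $240,675 each.
Remainder $1,856,600 by floor area (total 13,911): Unit 2C 654,367.75 → $654,375; Unit PH2 485,403.94 → $485,400; Unit G2 716,828.31 → $716,825.
Totals: Unit 2C $240,675 + $654,375 = $895,050; Unit PH2 $240,675 + $485,400 = $726,075; Unit G2 $240,675 + $716,825 = $957,500.

Unit 2C: $895,050 | Unit PH2: $726,075 | Unit G2: $957,500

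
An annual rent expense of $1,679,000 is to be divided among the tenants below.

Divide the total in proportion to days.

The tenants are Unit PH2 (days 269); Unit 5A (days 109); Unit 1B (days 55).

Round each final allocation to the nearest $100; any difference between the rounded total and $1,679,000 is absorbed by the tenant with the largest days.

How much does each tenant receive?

Total days = 433.
Pro-rata amounts: Unit PH2 269/433 × $1,679,000 = 1,043,073.90; Unit 5A 109/433 × $1,679,000 = 422,658.20; Unit 1B 55/433 × $1,679,000 = 213,267.90.
Rounded to nearest $100: Unit PH2 $1,043,100; Unit 5A $422,700; Unit 1B $213,300. Sum = $1,679,100.
Difference $1,679,000 − $1,679,100 = −$100 applied to largest days (Unit PH2): Unit PH2 becomes $1,043,000.

Unit PH2: $1,043,000 · Unit 5A: $422,700 · Unit 1B: $213,300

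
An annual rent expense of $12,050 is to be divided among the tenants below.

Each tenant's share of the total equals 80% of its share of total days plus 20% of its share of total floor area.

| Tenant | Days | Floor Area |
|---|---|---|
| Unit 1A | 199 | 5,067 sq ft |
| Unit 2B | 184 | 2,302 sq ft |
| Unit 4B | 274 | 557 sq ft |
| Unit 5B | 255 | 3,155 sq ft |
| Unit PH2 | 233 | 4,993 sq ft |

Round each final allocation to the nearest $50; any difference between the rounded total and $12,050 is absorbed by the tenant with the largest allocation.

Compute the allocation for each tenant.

Unit 1A: $2,450; Unit 2B: $1,900; Unit 4B: $2,400; Unit 5B: $2,600; Unit PH2: $2,700

Totals — days 1,145, floor area 16,074.
Combined weights (80% days + 20% floor area): Unit 1A 0.2021; Unit 2B 0.1572; Unit 4B 0.1984; Unit 5B 0.2174; Unit PH2 0.2249.
Proportional shares: Unit 1A 2,435.13; Unit 2B 1,894.28; Unit 4B 2,390.38; Unit 5B 2,619.93; Unit PH2 2,710.29.
At nearest $50: Unit 1A $2,450; Unit 2B $1,900; Unit 4B $2,400; Unit 5B $2,600; Unit PH2 $2,700. Sum = $12,050.
Sum already equals the total — no adjustment.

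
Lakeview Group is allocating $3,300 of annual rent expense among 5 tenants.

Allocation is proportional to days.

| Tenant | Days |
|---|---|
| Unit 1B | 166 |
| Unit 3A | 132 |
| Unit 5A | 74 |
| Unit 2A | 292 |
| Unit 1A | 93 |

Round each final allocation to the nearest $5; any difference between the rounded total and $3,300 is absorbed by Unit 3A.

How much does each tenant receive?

Combined days = 757.
Pro-rata amounts: Unit 1B 166/757 × $3,300 = 723.65; Unit 3A 132/757 × $3,300 = 575.43; Unit 5A 74/757 × $3,300 = 322.59; Unit 2A 292/757 × $3,300 = 1,272.92; Unit 1A 93/757 × $3,300 = 405.42.
At nearest $5: Unit 1B $725; Unit 3A $575; Unit 5A $325; Unit 2A $1,275; Unit 1A $405. Sum = $3,305.
Difference $3,300 − $3,305 = −$5 applied to Unit 3A: Unit 3A becomes $570.

Unit 1B: $725 | Unit 3A: $570 | Unit 5A: $325 | Unit 2A: $1,275 | Unit 1A: $405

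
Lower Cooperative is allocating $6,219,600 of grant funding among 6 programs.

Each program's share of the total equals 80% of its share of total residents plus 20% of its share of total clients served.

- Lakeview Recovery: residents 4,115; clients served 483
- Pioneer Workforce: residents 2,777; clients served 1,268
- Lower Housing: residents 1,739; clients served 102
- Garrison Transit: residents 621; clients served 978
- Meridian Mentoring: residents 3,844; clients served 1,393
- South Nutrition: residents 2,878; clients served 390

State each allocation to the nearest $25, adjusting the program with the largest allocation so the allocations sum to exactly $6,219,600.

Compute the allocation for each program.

Lakeview Recovery: $1,411,975; Pioneer Workforce: $1,206,850; Lower Housing: $569,175; Garrison Transit: $457,100; Meridian Mentoring: $1,572,900; South Nutrition: $1,001,600

Residents total 15,974; clients served total 4,614.
Composite weights (80% residents + 20% clients served): Lakeview Recovery 0.2270; Pioneer Workforce 0.1940; Lower Housing 0.0915; Garrison Transit 0.0735; Meridian Mentoring 0.2529; South Nutrition 0.1610.
Unrounded shares: Lakeview Recovery 1,411,980.86; Pioneer Workforce 1,206,845.92; Lower Housing 569,173.32; Garrison Transit 457,098.66; Meridian Mentoring 1,572,901.27; South Nutrition 1,001,599.97.
After rounding ($25): Lakeview Recovery $1,411,975; Pioneer Workforce $1,206,850; Lower Housing $569,175; Garrison Transit $457,100; Meridian Mentoring $1,572,900; South Nutrition $1,001,600. Sum = $6,219,600.
Rounded total matches; no reconciliation needed.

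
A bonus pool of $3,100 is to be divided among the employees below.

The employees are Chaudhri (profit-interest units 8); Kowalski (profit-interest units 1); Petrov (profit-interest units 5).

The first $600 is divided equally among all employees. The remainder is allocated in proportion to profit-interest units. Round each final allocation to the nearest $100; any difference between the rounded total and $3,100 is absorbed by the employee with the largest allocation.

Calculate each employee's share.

First tranche $600 split equally: $200 each.
Remainder $2,500 by profit-interest units (total 14): Chaudhri 1,428.57 → $1,400; Kowalski 178.57 → $200; Petrov 892.86 → $900.
Totals: Chaudhri $200 + $1,400 = $1,600; Kowalski $200 + $200 = $400; Petrov $200 + $900 = $1,100.

Chaudhri: $1,600 | Kowalski: $400 | Petrov: $1,100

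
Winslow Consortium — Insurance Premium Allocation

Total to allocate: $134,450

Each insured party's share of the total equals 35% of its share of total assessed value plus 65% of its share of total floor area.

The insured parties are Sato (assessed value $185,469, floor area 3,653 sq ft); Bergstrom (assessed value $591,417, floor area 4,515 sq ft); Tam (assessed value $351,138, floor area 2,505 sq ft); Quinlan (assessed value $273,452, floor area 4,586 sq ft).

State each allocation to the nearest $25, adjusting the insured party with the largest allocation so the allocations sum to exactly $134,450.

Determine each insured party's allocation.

Assessed value total 1,401,476; floor area total 15,259.
Blended shares (35% assessed value + 65% floor area): Sato 0.2019; Bergstrom 0.3400; Tam 0.1944; Quinlan 0.2636.
Pro-rata amounts: Sato 27,149.25; Bergstrom 45,716.72; Tam 26,137.02; Quinlan 35,447.01.
Rounded to nearest $25: Sato $27,150; Bergstrom $45,725; Tam $26,125; Quinlan $35,450. Sum = $134,450.
No rounding difference to absorb.

Sato: $27,150 | Bergstrom: $45,725 | Tam: $26,125 | Quinlan: $35,450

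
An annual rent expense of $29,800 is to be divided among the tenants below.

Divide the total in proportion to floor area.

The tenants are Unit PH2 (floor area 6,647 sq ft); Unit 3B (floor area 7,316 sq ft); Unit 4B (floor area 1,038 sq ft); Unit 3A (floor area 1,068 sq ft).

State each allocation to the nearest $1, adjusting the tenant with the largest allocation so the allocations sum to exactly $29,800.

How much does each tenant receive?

Sum of floor area: 16,069.
Raw shares: Unit PH2 6,647/16,069 × $29,800 = 12,326.88; Unit 3B 7,316/16,069 × $29,800 = 13,567.54; Unit 4B 1,038/16,069 × $29,800 = 1,924.97; Unit 3A 1,068/16,069 × $29,800 = 1,980.61.
At nearest $1: Unit PH2 $12,327; Unit 3B $13,568; Unit 4B $1,925; Unit 3A $1,981. Sum = $29,801.
Difference $29,800 − $29,801 = −$1 applied to largest allocation (Unit 3B): Unit 3B becomes $13,567.

Unit PH2: $12,327 · Unit 3B: $13,567 · Unit 4B: $1,925 · Unit 3A: $1,981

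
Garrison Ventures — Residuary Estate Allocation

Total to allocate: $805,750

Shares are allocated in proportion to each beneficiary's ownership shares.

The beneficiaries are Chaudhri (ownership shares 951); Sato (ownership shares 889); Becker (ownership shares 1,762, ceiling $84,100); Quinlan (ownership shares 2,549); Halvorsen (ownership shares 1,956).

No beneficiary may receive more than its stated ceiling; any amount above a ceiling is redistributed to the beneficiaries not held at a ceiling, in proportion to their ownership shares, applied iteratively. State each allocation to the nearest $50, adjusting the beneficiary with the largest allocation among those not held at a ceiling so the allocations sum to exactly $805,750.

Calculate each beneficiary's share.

Sum of ownership shares: 8,107.
Proportional shares (ignoring caps): Chaudhri 94,519.34; Sato 88,357.19; Becker 175,124.15; Quinlan 253,343.62; Halvorsen 194,405.70.
Cap binds for Becker ($84,100); residual $721,650 reallocated over remaining ownership shares 6,345.
Redistributed shares: Chaudhri 108,162.20 → $108,150; Sato 101,110.61 → $101,100; Quinlan 289,911.09 → $289,900; Halvorsen 222,466.10 → $222,450.
Rounding difference +$50 applied to Quinlan → $289,950.

Chaudhri: $108,150; Sato: $101,100; Becker: $84,100; Quinlan: $289,950; Halvorsen: $222,450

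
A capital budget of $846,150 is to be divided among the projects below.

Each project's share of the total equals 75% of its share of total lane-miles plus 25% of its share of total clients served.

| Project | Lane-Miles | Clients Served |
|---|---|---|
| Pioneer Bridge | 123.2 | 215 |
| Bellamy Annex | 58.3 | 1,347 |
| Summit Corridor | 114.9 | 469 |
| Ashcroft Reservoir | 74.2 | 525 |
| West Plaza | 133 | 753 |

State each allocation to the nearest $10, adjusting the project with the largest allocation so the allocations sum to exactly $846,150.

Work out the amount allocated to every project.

Pioneer Bridge: $169,000 · Bellamy Annex: $159,580 · Summit Corridor: $174,770 · Ashcroft Reservoir: $127,070 · West Plaza: $215,730

Totals — lane-miles 503.6, clients served 3,309.
Blended shares (75% lane-miles + 25% clients served): Pioneer Bridge 0.1997; Bellamy Annex 0.1886; Summit Corridor 0.2066; Ashcroft Reservoir 0.1502; West Plaza 0.2550.
Proportional shares: Pioneer Bridge 168,995.22; Bellamy Annex 159,577.77; Summit Corridor 174,773.65; Ashcroft Reservoir 127,065.43; West Plaza 215,737.93.
At nearest $10: Pioneer Bridge $169,000; Bellamy Annex $159,580; Summit Corridor $174,770; Ashcroft Reservoir $127,070; West Plaza $215,740. Sum = $846,160.
Difference $846,150 − $846,160 = −$10 applied to largest allocation (West Plaza): West Plaza becomes $215,730.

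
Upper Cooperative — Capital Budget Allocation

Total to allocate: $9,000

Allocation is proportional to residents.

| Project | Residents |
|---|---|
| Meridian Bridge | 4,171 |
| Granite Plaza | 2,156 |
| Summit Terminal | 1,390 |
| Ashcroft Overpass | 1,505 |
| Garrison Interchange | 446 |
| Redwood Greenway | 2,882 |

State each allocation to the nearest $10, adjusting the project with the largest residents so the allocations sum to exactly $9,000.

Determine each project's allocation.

Meridian Bridge: $2,980 · Granite Plaza: $1,550 · Summit Terminal: $1,000 · Ashcroft Overpass: $1,080 · Garrison Interchange: $320 · Redwood Greenway: $2,070

Residents total: 12,550.
Proportional shares: Meridian Bridge 4,171/12,550 × $9,000 = 2,991.16; Granite Plaza 2,156/12,550 × $9,000 = 1,546.14; Summit Terminal 1,390/12,550 × $9,000 = 996.81; Ashcroft Overpass 1,505/12,550 × $9,000 = 1,079.28; Garrison Interchange 446/12,550 × $9,000 = 319.84; Redwood Greenway 2,882/12,550 × $9,000 = 2,066.77.
After rounding ($10): Meridian Bridge $2,990; Granite Plaza $1,550; Summit Terminal $1,000; Ashcroft Overpass $1,080; Garrison Interchange $320; Redwood Greenway $2,070. Sum = $9,010.
Difference $9,000 − $9,010 = −$10 applied to largest residents (Meridian Bridge): Meridian Bridge becomes $2,980.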